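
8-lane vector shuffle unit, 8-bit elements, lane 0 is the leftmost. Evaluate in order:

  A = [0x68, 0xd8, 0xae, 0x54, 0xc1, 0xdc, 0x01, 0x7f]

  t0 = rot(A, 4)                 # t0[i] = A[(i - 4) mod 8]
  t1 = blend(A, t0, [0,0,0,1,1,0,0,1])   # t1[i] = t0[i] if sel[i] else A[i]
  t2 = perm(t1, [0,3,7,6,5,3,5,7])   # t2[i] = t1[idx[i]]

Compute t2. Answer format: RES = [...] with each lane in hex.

  t0: c1 dc 01 7f 68 d8 ae 54
  t1: 68 d8 ae 7f 68 dc 01 54
  t2: 68 7f 54 01 dc 7f dc 54

RES = [0x68, 0x7f, 0x54, 0x01, 0xdc, 0x7f, 0xdc, 0x54]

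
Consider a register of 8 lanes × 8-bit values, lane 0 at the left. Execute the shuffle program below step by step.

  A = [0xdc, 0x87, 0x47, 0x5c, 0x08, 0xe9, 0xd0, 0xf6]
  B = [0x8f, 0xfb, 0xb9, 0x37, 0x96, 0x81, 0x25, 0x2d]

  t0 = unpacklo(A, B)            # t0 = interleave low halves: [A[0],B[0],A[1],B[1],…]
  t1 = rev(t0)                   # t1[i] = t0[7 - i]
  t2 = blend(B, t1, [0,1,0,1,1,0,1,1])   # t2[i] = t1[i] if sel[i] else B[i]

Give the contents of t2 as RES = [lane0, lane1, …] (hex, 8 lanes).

t0 = [0xdc, 0x8f, 0x87, 0xfb, 0x47, 0xb9, 0x5c, 0x37]
t1 = [0x37, 0x5c, 0xb9, 0x47, 0xfb, 0x87, 0x8f, 0xdc]
t2 = [0x8f, 0x5c, 0xb9, 0x47, 0xfb, 0x81, 0x8f, 0xdc]

RES = [0x8f, 0x5c, 0xb9, 0x47, 0xfb, 0x81, 0x8f, 0xdc]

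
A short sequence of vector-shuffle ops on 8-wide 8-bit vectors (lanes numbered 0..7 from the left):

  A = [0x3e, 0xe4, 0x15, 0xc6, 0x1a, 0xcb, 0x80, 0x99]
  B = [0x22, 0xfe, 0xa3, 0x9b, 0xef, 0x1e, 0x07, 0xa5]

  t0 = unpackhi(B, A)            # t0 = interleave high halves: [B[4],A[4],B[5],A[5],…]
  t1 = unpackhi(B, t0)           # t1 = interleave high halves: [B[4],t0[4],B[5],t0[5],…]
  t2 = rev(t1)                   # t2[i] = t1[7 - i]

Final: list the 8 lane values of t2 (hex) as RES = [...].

  t0: ef 1a 1e cb 07 80 a5 99
  t1: ef 07 1e 80 07 a5 a5 99
  t2: 99 a5 a5 07 80 1e 07 ef

RES = [ 0x99  0xa5  0xa5  0x07  0x80  0x1e  0x07  0xef ]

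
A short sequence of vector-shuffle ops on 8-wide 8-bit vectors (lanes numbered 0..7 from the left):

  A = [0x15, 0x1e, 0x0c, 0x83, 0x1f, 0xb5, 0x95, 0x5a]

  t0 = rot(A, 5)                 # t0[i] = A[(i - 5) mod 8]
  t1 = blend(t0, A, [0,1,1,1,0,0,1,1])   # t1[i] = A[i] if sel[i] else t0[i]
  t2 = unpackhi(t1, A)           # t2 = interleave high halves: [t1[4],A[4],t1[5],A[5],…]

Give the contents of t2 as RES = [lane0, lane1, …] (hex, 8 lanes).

RES = [0x5a, 0x1f, 0x15, 0xb5, 0x95, 0x95, 0x5a, 0x5a]

→ t0 |83|1f|b5|95|5a|15|1e|0c|
→ t1 |83|1e|0c|83|5a|15|95|5a|
→ t2 |5a|1f|15|b5|95|95|5a|5a|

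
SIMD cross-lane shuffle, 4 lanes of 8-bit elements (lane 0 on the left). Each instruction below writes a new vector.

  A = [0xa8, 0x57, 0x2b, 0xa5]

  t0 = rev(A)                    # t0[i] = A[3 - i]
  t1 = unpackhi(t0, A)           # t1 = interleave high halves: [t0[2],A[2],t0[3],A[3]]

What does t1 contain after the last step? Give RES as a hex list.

  t0: a5 2b 57 a8
  t1: 57 2b a8 a5

RES = [ 0x57  0x2b  0xa8  0xa5 ]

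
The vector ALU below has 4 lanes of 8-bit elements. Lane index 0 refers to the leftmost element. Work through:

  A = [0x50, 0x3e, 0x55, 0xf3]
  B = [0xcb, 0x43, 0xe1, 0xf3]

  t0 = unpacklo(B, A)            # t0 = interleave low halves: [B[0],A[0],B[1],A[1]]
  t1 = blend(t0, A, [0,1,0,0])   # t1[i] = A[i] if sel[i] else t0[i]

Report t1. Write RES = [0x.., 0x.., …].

RES = [0xcb, 0x3e, 0x43, 0x3e]

t0 = [0xcb, 0x50, 0x43, 0x3e]
t1 = [0xcb, 0x3e, 0x43, 0x3e]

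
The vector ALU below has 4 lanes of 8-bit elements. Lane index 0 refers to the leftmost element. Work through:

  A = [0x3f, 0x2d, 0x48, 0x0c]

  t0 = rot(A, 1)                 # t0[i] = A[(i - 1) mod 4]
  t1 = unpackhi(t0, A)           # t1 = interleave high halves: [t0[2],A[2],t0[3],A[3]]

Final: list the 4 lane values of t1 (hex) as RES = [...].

  t0: 0c 3f 2d 48
  t1: 2d 48 48 0c

RES = [ 0x2d  0x48  0x48  0x0c ]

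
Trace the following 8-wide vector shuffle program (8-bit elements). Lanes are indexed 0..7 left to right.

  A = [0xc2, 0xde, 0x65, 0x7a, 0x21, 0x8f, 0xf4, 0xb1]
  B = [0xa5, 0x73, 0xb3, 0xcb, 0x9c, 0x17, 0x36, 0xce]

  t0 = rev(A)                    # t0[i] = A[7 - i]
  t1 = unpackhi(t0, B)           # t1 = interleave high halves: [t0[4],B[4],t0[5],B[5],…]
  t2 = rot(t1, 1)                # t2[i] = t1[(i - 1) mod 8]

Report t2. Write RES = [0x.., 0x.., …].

RES = [0xce, 0x7a, 0x9c, 0x65, 0x17, 0xde, 0x36, 0xc2]

→ t0 |b1|f4|8f|21|7a|65|de|c2|
→ t1 |7a|9c|65|17|de|36|c2|ce|
→ t2 |ce|7a|9c|65|17|de|36|c2|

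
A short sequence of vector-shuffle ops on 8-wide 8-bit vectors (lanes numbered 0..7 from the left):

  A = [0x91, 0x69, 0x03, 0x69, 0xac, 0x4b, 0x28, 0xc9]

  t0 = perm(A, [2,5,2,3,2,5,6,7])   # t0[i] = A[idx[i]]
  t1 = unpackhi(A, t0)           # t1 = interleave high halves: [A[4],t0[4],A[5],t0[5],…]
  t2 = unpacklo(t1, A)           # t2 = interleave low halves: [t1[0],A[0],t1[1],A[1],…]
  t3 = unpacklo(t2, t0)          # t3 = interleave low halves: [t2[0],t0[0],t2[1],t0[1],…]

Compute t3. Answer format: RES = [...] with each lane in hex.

RES = [ 0xac  0x03  0x91  0x4b  0x03  0x03  0x69  0x69 ]

→ t0 |03|4b|03|69|03|4b|28|c9|
→ t1 |ac|03|4b|4b|28|28|c9|c9|
→ t2 |ac|91|03|69|4b|03|4b|69|
→ t3 |ac|03|91|4b|03|03|69|69|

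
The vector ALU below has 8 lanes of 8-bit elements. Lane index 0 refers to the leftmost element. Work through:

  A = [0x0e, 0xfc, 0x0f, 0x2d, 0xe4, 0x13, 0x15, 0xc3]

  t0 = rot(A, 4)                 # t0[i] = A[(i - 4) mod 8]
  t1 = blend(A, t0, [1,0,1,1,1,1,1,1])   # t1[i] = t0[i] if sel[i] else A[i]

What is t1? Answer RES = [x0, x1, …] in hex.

RES = [ 0xe4  0xfc  0x15  0xc3  0x0e  0xfc  0x0f  0x2d ]

t0 = [0xe4, 0x13, 0x15, 0xc3, 0x0e, 0xfc, 0x0f, 0x2d]
t1 = [0xe4, 0xfc, 0x15, 0xc3, 0x0e, 0xfc, 0x0f, 0x2d]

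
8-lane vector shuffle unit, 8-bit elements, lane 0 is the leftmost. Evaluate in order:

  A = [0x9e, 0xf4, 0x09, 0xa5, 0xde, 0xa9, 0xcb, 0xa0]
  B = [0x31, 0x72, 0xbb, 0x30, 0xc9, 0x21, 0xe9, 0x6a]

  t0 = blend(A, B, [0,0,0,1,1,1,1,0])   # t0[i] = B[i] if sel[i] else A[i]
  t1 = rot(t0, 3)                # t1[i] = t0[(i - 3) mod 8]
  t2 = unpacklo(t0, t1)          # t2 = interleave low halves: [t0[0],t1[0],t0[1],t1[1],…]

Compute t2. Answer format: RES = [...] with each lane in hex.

→ t0 |9e|f4|09|30|c9|21|e9|a0|
→ t1 |21|e9|a0|9e|f4|09|30|c9|
→ t2 |9e|21|f4|e9|09|a0|30|9e|

RES = [0x9e, 0x21, 0xf4, 0xe9, 0x09, 0xa0, 0x30, 0x9e]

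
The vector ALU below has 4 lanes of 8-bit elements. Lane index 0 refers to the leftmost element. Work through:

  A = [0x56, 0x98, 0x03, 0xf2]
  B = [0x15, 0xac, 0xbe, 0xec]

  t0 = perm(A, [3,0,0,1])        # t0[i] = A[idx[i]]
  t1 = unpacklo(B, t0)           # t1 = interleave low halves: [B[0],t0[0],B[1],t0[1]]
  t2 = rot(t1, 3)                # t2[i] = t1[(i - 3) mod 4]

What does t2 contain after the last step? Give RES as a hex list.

t0 = [0xf2, 0x56, 0x56, 0x98]
t1 = [0x15, 0xf2, 0xac, 0x56]
t2 = [0xf2, 0xac, 0x56, 0x15]

RES = [0xf2, 0xac, 0x56, 0x15]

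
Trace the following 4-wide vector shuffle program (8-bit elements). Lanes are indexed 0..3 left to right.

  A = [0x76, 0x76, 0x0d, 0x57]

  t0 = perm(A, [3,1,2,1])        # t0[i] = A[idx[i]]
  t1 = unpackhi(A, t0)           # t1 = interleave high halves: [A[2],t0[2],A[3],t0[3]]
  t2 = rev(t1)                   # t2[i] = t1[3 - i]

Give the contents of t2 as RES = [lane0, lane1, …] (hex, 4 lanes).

RES = [0x76, 0x57, 0x0d, 0x0d]

t0 = [0x57, 0x76, 0x0d, 0x76]
t1 = [0x0d, 0x0d, 0x57, 0x76]
t2 = [0x76, 0x57, 0x0d, 0x0d]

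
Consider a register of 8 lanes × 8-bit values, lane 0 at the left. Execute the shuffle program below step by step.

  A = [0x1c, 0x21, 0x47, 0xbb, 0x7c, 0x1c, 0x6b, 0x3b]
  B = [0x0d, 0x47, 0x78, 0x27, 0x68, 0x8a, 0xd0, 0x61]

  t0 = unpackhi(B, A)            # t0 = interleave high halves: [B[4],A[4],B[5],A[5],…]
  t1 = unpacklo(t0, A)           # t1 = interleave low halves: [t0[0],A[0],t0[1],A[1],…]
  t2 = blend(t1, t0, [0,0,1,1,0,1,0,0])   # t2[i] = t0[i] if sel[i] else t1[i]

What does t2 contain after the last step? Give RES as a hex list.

t0 = [0x68, 0x7c, 0x8a, 0x1c, 0xd0, 0x6b, 0x61, 0x3b]
t1 = [0x68, 0x1c, 0x7c, 0x21, 0x8a, 0x47, 0x1c, 0xbb]
t2 = [0x68, 0x1c, 0x8a, 0x1c, 0x8a, 0x6b, 0x1c, 0xbb]

RES = [ 0x68  0x1c  0x8a  0x1c  0x8a  0x6b  0x1c  0xbb ]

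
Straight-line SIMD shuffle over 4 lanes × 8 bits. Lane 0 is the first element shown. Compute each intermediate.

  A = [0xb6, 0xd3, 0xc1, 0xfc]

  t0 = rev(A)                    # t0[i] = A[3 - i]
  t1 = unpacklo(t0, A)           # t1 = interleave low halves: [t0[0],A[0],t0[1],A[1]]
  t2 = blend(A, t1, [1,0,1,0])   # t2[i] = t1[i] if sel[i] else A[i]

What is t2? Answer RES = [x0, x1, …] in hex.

t0 = [0xfc, 0xc1, 0xd3, 0xb6]
t1 = [0xfc, 0xb6, 0xc1, 0xd3]
t2 = [0xfc, 0xd3, 0xc1, 0xfc]

RES = [ 0xfc  0xd3  0xc1  0xfc ]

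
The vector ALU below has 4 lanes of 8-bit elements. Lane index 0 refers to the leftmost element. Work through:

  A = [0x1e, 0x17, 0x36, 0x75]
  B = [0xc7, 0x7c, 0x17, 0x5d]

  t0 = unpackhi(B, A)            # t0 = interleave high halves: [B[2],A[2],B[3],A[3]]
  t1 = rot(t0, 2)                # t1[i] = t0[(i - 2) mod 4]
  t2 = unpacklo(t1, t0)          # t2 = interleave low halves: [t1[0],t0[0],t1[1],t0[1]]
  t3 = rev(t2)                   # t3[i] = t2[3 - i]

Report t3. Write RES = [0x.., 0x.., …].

RES = [0x36, 0x75, 0x17, 0x5d]

t0 = [0x17, 0x36, 0x5d, 0x75]
t1 = [0x5d, 0x75, 0x17, 0x36]
t2 = [0x5d, 0x17, 0x75, 0x36]
t3 = [0x36, 0x75, 0x17, 0x5d]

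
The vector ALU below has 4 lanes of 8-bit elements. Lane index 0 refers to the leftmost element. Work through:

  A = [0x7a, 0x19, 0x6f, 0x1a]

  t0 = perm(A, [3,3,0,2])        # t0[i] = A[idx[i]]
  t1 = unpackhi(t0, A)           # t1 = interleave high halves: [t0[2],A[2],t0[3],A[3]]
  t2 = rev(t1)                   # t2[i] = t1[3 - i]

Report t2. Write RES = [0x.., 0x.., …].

RES = [ 0x1a  0x6f  0x6f  0x7a ]

  t0: 1a 1a 7a 6f
  t1: 7a 6f 6f 1a
  t2: 1a 6f 6f 7a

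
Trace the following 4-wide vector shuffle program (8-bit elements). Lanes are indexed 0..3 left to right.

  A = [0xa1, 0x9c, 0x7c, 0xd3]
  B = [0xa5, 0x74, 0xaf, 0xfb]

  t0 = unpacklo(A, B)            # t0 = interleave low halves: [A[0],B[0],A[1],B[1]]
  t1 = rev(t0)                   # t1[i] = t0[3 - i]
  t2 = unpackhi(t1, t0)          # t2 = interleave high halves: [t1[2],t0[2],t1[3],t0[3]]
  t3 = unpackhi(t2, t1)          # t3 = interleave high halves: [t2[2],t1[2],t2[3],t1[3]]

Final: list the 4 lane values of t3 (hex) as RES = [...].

t0 = [0xa1, 0xa5, 0x9c, 0x74]
t1 = [0x74, 0x9c, 0xa5, 0xa1]
t2 = [0xa5, 0x9c, 0xa1, 0x74]
t3 = [0xa1, 0xa5, 0x74, 0xa1]

RES = [0xa1, 0xa5, 0x74, 0xa1]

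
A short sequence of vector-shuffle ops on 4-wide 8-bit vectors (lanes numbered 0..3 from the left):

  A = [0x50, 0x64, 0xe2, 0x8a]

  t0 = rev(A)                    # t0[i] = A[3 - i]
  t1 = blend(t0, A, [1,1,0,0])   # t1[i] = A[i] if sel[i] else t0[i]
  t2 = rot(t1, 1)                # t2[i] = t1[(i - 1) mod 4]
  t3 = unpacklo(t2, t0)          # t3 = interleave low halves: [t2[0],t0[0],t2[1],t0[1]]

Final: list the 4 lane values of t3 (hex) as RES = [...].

  t0: 8a e2 64 50
  t1: 50 64 64 50
  t2: 50 50 64 64
  t3: 50 8a 50 e2

RES = [0x50, 0x8a, 0x50, 0xe2]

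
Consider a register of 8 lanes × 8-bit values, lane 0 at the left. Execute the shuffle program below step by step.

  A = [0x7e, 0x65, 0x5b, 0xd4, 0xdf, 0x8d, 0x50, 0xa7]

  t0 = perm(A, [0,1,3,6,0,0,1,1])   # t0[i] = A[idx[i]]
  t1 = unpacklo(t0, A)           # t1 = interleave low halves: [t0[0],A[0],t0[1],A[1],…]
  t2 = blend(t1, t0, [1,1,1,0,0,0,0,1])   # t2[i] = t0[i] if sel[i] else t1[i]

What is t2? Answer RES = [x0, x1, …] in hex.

→ t0 |7e|65|d4|50|7e|7e|65|65|
→ t1 |7e|7e|65|65|d4|5b|50|d4|
→ t2 |7e|65|d4|65|d4|5b|50|65|

RES = [ 0x7e  0x65  0xd4  0x65  0xd4  0x5b  0x50  0x65 ]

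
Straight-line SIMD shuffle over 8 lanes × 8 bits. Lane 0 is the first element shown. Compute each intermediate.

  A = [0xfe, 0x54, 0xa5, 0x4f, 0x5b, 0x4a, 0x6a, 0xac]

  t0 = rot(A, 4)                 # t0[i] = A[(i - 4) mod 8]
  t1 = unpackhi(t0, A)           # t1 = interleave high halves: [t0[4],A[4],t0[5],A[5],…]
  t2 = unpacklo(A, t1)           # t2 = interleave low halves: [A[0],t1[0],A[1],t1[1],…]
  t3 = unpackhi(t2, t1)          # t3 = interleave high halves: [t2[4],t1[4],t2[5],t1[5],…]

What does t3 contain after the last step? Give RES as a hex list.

→ t0 |5b|4a|6a|ac|fe|54|a5|4f|
→ t1 |fe|5b|54|4a|a5|6a|4f|ac|
→ t2 |fe|fe|54|5b|a5|54|4f|4a|
→ t3 |a5|a5|54|6a|4f|4f|4a|ac|

RES = [ 0xa5  0xa5  0x54  0x6a  0x4f  0x4f  0x4a  0xac ]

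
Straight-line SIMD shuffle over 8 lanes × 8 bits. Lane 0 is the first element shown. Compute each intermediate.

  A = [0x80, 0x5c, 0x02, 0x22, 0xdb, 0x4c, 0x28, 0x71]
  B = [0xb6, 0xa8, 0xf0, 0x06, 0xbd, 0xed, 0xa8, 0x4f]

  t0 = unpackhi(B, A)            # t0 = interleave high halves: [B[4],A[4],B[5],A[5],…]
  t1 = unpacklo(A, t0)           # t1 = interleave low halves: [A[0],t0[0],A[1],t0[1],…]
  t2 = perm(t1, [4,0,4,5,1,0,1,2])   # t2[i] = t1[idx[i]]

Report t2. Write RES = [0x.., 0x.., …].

RES = [ 0x02  0x80  0x02  0xed  0xbd  0x80  0xbd  0x5c ]

→ t0 |bd|db|ed|4c|a8|28|4f|71|
→ t1 |80|bd|5c|db|02|ed|22|4c|
→ t2 |02|80|02|ed|bd|80|bd|5c|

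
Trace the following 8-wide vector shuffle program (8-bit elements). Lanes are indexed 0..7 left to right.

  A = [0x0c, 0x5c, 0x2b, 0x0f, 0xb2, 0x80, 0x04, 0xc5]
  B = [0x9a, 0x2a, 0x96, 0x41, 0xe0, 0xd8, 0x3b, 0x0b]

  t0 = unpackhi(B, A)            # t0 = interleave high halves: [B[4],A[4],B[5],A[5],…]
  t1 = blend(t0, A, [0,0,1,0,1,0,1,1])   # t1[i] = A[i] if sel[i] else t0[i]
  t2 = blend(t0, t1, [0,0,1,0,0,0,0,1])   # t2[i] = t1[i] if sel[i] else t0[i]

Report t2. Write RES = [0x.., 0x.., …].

→ t0 |e0|b2|d8|80|3b|04|0b|c5|
→ t1 |e0|b2|2b|80|b2|04|04|c5|
→ t2 |e0|b2|2b|80|3b|04|0b|c5|

RES = [ 0xe0  0xb2  0x2b  0x80  0x3b  0x04  0x0b  0xc5 ]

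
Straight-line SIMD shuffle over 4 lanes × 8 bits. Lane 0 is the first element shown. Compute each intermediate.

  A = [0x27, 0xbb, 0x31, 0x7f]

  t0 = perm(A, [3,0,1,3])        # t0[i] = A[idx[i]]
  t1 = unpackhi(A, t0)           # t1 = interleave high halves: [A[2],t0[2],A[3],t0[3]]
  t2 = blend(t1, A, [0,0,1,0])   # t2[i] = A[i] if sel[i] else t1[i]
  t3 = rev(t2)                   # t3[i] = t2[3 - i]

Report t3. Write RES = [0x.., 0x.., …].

t0 = [0x7f, 0x27, 0xbb, 0x7f]
t1 = [0x31, 0xbb, 0x7f, 0x7f]
t2 = [0x31, 0xbb, 0x31, 0x7f]
t3 = [0x7f, 0x31, 0xbb, 0x31]

RES = [ 0x7f  0x31  0xbb  0x31 ]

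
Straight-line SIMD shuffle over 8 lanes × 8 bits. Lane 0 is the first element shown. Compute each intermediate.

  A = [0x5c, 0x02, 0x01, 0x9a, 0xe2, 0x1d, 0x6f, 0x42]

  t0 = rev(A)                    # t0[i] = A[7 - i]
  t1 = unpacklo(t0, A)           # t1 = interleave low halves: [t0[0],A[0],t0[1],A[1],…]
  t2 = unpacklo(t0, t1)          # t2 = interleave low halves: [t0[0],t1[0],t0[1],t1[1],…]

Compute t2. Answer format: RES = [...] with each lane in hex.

RES = [0x42, 0x42, 0x6f, 0x5c, 0x1d, 0x6f, 0xe2, 0x02]

  t0: 42 6f 1d e2 9a 01 02 5c
  t1: 42 5c 6f 02 1d 01 e2 9a
  t2: 42 42 6f 5c 1d 6f e2 02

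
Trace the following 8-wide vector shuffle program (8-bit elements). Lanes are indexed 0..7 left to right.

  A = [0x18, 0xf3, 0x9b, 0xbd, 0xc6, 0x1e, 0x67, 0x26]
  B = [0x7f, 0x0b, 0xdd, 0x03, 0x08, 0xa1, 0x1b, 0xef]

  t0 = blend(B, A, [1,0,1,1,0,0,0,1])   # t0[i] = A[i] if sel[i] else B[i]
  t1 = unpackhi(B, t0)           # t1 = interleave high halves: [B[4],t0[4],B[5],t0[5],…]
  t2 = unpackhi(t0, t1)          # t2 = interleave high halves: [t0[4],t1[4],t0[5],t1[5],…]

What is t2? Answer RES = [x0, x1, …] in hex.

RES = [0x08, 0x1b, 0xa1, 0x1b, 0x1b, 0xef, 0x26, 0x26]

→ t0 |18|0b|9b|bd|08|a1|1b|26|
→ t1 |08|08|a1|a1|1b|1b|ef|26|
→ t2 |08|1b|a1|1b|1b|ef|26|26|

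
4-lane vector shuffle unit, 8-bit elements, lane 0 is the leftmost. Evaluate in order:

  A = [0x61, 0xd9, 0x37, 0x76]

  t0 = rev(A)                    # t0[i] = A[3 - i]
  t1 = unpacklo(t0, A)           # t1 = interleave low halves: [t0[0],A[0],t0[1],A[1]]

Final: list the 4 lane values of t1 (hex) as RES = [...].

  t0: 76 37 d9 61
  t1: 76 61 37 d9

RES = [ 0x76  0x61  0x37  0xd9 ]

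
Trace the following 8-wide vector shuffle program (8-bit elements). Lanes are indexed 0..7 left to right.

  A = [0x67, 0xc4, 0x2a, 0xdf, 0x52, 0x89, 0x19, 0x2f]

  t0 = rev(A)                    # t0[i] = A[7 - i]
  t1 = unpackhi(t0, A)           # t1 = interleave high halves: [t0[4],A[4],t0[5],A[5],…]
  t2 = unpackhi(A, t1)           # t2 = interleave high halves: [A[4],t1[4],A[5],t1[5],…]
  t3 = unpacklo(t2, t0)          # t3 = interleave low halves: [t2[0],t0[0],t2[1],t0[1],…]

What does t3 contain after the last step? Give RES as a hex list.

RES = [ 0x52  0x2f  0xc4  0x19  0x89  0x89  0x19  0x52 ]

→ t0 |2f|19|89|52|df|2a|c4|67|
→ t1 |df|52|2a|89|c4|19|67|2f|
→ t2 |52|c4|89|19|19|67|2f|2f|
→ t3 |52|2f|c4|19|89|89|19|52|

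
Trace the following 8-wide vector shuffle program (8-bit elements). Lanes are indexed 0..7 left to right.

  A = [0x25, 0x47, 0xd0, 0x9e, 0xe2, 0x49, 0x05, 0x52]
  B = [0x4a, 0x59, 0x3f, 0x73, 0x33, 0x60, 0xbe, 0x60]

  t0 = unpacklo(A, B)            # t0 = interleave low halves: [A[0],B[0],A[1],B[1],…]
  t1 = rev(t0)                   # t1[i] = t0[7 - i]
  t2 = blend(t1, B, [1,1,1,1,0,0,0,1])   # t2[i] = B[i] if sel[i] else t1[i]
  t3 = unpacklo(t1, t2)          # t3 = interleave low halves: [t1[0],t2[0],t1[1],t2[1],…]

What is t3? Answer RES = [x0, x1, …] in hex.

→ t0 |25|4a|47|59|d0|3f|9e|73|
→ t1 |73|9e|3f|d0|59|47|4a|25|
→ t2 |4a|59|3f|73|59|47|4a|60|
→ t3 |73|4a|9e|59|3f|3f|d0|73|

RES = [ 0x73  0x4a  0x9e  0x59  0x3f  0x3f  0xd0  0x73 ]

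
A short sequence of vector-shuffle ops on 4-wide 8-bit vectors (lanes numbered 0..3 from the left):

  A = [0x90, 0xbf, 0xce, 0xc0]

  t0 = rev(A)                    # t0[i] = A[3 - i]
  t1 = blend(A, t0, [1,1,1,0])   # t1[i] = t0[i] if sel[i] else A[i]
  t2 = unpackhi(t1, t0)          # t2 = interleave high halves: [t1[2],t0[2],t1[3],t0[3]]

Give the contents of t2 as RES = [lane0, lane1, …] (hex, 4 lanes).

t0 = [0xc0, 0xce, 0xbf, 0x90]
t1 = [0xc0, 0xce, 0xbf, 0xc0]
t2 = [0xbf, 0xbf, 0xc0, 0x90]

RES = [0xbf, 0xbf, 0xc0, 0x90]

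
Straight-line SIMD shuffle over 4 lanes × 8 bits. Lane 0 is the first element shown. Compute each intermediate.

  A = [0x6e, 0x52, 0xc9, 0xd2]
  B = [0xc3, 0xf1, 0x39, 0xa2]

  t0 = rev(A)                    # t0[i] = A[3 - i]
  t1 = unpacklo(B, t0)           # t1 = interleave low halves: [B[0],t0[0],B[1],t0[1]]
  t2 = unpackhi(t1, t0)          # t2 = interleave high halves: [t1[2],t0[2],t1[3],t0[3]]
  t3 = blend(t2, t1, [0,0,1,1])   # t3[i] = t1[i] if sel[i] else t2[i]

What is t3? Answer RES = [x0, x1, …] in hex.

RES = [ 0xf1  0x52  0xf1  0xc9 ]

t0 = [0xd2, 0xc9, 0x52, 0x6e]
t1 = [0xc3, 0xd2, 0xf1, 0xc9]
t2 = [0xf1, 0x52, 0xc9, 0x6e]
t3 = [0xf1, 0x52, 0xf1, 0xc9]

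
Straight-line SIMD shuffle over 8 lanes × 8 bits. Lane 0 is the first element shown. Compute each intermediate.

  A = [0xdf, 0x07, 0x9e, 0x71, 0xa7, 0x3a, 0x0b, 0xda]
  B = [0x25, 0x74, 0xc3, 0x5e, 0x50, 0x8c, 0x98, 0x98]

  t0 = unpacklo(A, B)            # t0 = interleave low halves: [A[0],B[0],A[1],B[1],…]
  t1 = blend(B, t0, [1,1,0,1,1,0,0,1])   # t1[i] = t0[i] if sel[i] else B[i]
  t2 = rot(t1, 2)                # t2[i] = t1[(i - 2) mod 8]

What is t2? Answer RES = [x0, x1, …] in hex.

RES = [ 0x98  0x5e  0xdf  0x25  0xc3  0x74  0x9e  0x8c ]

t0 = [0xdf, 0x25, 0x07, 0x74, 0x9e, 0xc3, 0x71, 0x5e]
t1 = [0xdf, 0x25, 0xc3, 0x74, 0x9e, 0x8c, 0x98, 0x5e]
t2 = [0x98, 0x5e, 0xdf, 0x25, 0xc3, 0x74, 0x9e, 0x8c]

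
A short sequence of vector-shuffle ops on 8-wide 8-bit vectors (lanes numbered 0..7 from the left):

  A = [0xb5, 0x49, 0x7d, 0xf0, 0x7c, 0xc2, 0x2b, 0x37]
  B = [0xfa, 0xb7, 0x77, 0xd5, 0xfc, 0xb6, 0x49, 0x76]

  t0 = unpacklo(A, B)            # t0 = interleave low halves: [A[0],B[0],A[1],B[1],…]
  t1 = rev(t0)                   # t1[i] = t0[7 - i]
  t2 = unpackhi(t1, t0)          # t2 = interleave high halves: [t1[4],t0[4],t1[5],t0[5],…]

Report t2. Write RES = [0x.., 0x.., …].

RES = [ 0xb7  0x7d  0x49  0x77  0xfa  0xf0  0xb5  0xd5 ]

→ t0 |b5|fa|49|b7|7d|77|f0|d5|
→ t1 |d5|f0|77|7d|b7|49|fa|b5|
→ t2 |b7|7d|49|77|fa|f0|b5|d5|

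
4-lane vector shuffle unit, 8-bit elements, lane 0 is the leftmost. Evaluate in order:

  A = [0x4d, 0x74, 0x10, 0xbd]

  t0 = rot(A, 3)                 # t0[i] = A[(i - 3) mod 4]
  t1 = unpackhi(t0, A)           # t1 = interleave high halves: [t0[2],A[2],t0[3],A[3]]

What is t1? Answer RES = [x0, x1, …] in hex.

RES = [0xbd, 0x10, 0x4d, 0xbd]

  t0: 74 10 bd 4d
  t1: bd 10 4d bd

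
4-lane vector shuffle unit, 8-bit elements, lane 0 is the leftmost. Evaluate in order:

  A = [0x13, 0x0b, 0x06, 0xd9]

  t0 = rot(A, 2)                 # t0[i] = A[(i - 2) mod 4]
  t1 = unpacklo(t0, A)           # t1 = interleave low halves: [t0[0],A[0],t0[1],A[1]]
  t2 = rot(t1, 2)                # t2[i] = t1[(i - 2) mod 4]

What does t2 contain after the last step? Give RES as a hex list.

t0 = [0x06, 0xd9, 0x13, 0x0b]
t1 = [0x06, 0x13, 0xd9, 0x0b]
t2 = [0xd9, 0x0b, 0x06, 0x13]

RES = [ 0xd9  0x0b  0x06  0x13 ]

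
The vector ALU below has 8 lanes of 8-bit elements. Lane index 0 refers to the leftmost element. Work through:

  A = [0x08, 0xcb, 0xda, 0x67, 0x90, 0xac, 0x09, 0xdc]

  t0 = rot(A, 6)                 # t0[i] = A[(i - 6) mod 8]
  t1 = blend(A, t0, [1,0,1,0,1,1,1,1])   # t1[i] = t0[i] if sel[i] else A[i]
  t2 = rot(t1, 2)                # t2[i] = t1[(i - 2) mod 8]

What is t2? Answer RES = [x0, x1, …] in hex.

RES = [0x08, 0xcb, 0xda, 0xcb, 0x90, 0x67, 0x09, 0xdc]

→ t0 |da|67|90|ac|09|dc|08|cb|
→ t1 |da|cb|90|67|09|dc|08|cb|
→ t2 |08|cb|da|cb|90|67|09|dc|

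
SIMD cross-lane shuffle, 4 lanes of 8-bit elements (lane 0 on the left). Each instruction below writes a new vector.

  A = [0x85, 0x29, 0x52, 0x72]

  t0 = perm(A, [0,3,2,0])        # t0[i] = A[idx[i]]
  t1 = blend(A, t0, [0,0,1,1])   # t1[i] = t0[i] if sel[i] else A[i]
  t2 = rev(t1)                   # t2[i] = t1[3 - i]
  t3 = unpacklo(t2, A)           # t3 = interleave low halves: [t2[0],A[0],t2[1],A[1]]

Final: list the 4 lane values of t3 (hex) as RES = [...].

RES = [ 0x85  0x85  0x52  0x29 ]

t0 = [0x85, 0x72, 0x52, 0x85]
t1 = [0x85, 0x29, 0x52, 0x85]
t2 = [0x85, 0x52, 0x29, 0x85]
t3 = [0x85, 0x85, 0x52, 0x29]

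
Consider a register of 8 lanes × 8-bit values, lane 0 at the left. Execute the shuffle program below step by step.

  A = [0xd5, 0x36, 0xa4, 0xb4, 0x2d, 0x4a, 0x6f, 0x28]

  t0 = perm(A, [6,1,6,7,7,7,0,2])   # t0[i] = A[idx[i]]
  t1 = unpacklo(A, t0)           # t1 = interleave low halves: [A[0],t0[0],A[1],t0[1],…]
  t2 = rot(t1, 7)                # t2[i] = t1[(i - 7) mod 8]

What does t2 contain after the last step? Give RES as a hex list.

t0 = [0x6f, 0x36, 0x6f, 0x28, 0x28, 0x28, 0xd5, 0xa4]
t1 = [0xd5, 0x6f, 0x36, 0x36, 0xa4, 0x6f, 0xb4, 0x28]
t2 = [0x6f, 0x36, 0x36, 0xa4, 0x6f, 0xb4, 0x28, 0xd5]

RES = [0x6f, 0x36, 0x36, 0xa4, 0x6f, 0xb4, 0x28, 0xd5]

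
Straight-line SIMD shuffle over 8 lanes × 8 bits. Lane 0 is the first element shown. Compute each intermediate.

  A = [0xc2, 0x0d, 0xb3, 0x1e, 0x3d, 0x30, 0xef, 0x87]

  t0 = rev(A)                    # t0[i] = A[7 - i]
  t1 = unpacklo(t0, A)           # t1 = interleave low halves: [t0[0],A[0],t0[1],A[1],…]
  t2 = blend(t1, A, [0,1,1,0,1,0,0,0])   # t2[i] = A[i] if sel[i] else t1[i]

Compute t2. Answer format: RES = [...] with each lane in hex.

→ t0 |87|ef|30|3d|1e|b3|0d|c2|
→ t1 |87|c2|ef|0d|30|b3|3d|1e|
→ t2 |87|0d|b3|0d|3d|b3|3d|1e|

RES = [0x87, 0x0d, 0xb3, 0x0d, 0x3d, 0xb3, 0x3d, 0x1e]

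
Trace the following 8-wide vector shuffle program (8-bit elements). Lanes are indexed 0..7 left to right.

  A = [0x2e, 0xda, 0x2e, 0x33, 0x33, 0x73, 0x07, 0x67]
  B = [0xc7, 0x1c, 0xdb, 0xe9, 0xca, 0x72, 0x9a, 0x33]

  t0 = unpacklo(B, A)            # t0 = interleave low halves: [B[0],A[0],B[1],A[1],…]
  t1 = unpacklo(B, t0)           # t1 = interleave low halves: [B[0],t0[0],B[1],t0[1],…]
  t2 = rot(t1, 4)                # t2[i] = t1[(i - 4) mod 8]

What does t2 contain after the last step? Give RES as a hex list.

RES = [ 0xdb  0x1c  0xe9  0xda  0xc7  0xc7  0x1c  0x2e ]

→ t0 |c7|2e|1c|da|db|2e|e9|33|
→ t1 |c7|c7|1c|2e|db|1c|e9|da|
→ t2 |db|1c|e9|da|c7|c7|1c|2e|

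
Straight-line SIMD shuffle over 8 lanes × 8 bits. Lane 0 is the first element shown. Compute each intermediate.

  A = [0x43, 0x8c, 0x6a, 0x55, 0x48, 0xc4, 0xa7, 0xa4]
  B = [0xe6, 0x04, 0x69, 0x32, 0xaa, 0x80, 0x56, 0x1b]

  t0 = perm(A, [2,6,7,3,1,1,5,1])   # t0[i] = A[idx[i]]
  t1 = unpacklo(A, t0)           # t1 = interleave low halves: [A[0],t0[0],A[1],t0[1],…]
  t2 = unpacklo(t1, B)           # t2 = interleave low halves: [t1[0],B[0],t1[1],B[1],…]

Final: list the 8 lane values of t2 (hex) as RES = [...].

t0 = [0x6a, 0xa7, 0xa4, 0x55, 0x8c, 0x8c, 0xc4, 0x8c]
t1 = [0x43, 0x6a, 0x8c, 0xa7, 0x6a, 0xa4, 0x55, 0x55]
t2 = [0x43, 0xe6, 0x6a, 0x04, 0x8c, 0x69, 0xa7, 0x32]

RES = [0x43, 0xe6, 0x6a, 0x04, 0x8c, 0x69, 0xa7, 0x32]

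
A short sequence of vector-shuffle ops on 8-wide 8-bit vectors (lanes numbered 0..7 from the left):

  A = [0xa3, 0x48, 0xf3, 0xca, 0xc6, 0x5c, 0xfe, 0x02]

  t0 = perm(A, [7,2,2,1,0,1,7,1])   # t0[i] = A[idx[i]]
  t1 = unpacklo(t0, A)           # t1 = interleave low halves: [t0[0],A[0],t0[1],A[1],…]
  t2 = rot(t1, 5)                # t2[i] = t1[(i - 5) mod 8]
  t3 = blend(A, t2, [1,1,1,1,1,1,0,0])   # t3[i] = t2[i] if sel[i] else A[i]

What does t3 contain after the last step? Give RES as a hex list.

  t0: 02 f3 f3 48 a3 48 02 48
  t1: 02 a3 f3 48 f3 f3 48 ca
  t2: 48 f3 f3 48 ca 02 a3 f3
  t3: 48 f3 f3 48 ca 02 fe 02

RES = [0x48, 0xf3, 0xf3, 0x48, 0xca, 0x02, 0xfe, 0x02]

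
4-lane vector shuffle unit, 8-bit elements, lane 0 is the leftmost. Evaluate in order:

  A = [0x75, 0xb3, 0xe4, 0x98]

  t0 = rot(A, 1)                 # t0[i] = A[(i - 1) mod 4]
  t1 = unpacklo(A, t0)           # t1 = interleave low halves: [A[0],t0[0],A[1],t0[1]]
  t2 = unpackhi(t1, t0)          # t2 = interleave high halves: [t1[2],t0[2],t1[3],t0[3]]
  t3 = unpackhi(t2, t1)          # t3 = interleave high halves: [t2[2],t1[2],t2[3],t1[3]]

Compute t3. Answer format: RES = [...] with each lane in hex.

RES = [ 0x75  0xb3  0xe4  0x75 ]

→ t0 |98|75|b3|e4|
→ t1 |75|98|b3|75|
→ t2 |b3|b3|75|e4|
→ t3 |75|b3|e4|75|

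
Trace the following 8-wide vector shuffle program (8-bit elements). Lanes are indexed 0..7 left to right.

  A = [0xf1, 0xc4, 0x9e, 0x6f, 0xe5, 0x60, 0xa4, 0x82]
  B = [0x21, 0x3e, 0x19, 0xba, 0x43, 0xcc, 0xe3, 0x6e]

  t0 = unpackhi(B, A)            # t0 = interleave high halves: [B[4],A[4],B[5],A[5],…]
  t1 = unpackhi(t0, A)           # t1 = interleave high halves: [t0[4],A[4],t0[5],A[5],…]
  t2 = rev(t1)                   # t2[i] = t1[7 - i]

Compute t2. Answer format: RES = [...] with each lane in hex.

RES = [ 0x82  0x82  0xa4  0x6e  0x60  0xa4  0xe5  0xe3 ]

  t0: 43 e5 cc 60 e3 a4 6e 82
  t1: e3 e5 a4 60 6e a4 82 82
  t2: 82 82 a4 6e 60 a4 e5 e3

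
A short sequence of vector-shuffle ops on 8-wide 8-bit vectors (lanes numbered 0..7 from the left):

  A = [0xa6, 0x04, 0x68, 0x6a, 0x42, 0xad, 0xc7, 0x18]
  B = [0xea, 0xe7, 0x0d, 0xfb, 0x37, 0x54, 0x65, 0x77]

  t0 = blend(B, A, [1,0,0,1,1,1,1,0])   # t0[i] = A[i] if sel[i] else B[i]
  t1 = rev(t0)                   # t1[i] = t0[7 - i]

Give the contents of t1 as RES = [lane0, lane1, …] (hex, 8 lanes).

t0 = [0xa6, 0xe7, 0x0d, 0x6a, 0x42, 0xad, 0xc7, 0x77]
t1 = [0x77, 0xc7, 0xad, 0x42, 0x6a, 0x0d, 0xe7, 0xa6]

RES = [ 0x77  0xc7  0xad  0x42  0x6a  0x0d  0xe7  0xa6 ]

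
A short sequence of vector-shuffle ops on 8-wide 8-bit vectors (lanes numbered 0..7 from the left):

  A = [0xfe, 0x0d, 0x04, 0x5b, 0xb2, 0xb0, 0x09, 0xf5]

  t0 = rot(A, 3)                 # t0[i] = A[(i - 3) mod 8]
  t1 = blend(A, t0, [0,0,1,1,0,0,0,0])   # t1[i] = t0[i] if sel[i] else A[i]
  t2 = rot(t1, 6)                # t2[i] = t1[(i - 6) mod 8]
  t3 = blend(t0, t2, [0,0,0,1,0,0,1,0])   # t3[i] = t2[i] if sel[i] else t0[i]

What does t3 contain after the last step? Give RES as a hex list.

→ t0 |b0|09|f5|fe|0d|04|5b|b2|
→ t1 |fe|0d|f5|fe|b2|b0|09|f5|
→ t2 |f5|fe|b2|b0|09|f5|fe|0d|
→ t3 |b0|09|f5|b0|0d|04|fe|b2|

RES = [0xb0, 0x09, 0xf5, 0xb0, 0x0d, 0x04, 0xfe, 0xb2]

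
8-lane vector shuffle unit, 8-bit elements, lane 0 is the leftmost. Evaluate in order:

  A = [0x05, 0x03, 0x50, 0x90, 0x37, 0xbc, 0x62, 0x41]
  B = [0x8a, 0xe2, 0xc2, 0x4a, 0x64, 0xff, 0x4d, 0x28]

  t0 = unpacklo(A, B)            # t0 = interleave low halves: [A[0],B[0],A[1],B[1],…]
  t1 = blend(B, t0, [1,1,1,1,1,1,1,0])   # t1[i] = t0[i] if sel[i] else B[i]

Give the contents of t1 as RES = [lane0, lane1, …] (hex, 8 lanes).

t0 = [0x05, 0x8a, 0x03, 0xe2, 0x50, 0xc2, 0x90, 0x4a]
t1 = [0x05, 0x8a, 0x03, 0xe2, 0x50, 0xc2, 0x90, 0x28]

RES = [ 0x05  0x8a  0x03  0xe2  0x50  0xc2  0x90  0x28 ]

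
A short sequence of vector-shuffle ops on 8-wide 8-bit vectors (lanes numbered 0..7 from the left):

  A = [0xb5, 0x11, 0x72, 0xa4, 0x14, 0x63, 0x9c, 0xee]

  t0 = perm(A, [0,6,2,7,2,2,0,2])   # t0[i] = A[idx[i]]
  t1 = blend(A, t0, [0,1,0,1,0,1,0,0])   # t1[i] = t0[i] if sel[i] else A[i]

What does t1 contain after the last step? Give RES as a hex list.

RES = [0xb5, 0x9c, 0x72, 0xee, 0x14, 0x72, 0x9c, 0xee]

  t0: b5 9c 72 ee 72 72 b5 72
  t1: b5 9c 72 ee 14 72 9c ee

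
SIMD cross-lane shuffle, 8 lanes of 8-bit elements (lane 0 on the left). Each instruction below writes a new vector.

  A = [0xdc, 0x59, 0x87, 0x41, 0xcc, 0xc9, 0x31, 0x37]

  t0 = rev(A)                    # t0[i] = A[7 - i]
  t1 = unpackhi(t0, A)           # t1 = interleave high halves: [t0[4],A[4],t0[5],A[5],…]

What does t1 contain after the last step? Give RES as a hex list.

RES = [ 0x41  0xcc  0x87  0xc9  0x59  0x31  0xdc  0x37 ]

→ t0 |37|31|c9|cc|41|87|59|dc|
→ t1 |41|cc|87|c9|59|31|dc|37|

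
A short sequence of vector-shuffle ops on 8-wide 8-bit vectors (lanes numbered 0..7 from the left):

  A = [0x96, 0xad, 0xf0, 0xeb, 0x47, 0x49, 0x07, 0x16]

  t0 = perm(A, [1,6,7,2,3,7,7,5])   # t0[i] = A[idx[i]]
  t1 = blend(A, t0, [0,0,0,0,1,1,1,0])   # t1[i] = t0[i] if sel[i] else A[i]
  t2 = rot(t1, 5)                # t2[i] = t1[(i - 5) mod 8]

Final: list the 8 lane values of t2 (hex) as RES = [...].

RES = [ 0xeb  0xeb  0x16  0x16  0x16  0x96  0xad  0xf0 ]

→ t0 |ad|07|16|f0|eb|16|16|49|
→ t1 |96|ad|f0|eb|eb|16|16|16|
→ t2 |eb|eb|16|16|16|96|ad|f0|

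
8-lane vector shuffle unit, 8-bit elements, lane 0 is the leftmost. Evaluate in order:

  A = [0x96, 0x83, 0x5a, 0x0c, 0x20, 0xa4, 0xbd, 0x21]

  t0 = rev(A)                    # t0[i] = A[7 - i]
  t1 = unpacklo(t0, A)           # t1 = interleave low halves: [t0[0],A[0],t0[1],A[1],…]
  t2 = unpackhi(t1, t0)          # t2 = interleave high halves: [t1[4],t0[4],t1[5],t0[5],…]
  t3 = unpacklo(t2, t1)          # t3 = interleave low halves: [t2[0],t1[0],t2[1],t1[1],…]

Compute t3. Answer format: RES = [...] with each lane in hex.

  t0: 21 bd a4 20 0c 5a 83 96
  t1: 21 96 bd 83 a4 5a 20 0c
  t2: a4 0c 5a 5a 20 83 0c 96
  t3: a4 21 0c 96 5a bd 5a 83

RES = [0xa4, 0x21, 0x0c, 0x96, 0x5a, 0xbd, 0x5a, 0x83]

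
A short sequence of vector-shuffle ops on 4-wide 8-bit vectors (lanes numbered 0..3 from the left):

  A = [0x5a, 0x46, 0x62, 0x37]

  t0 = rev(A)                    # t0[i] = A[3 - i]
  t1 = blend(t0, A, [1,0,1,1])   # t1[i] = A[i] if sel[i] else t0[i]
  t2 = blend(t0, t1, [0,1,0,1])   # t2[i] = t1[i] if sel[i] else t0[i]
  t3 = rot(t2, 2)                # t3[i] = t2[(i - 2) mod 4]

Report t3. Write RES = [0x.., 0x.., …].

t0 = [0x37, 0x62, 0x46, 0x5a]
t1 = [0x5a, 0x62, 0x62, 0x37]
t2 = [0x37, 0x62, 0x46, 0x37]
t3 = [0x46, 0x37, 0x37, 0x62]

RES = [ 0x46  0x37  0x37  0x62 ]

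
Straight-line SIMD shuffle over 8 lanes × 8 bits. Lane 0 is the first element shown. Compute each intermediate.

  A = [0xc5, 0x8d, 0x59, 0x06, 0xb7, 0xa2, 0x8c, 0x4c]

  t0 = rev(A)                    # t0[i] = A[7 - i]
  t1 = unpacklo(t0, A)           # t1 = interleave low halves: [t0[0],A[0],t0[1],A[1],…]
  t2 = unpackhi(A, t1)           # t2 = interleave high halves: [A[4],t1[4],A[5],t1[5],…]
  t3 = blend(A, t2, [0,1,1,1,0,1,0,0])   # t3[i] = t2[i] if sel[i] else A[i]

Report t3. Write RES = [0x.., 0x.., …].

  t0: 4c 8c a2 b7 06 59 8d c5
  t1: 4c c5 8c 8d a2 59 b7 06
  t2: b7 a2 a2 59 8c b7 4c 06
  t3: c5 a2 a2 59 b7 b7 8c 4c

RES = [0xc5, 0xa2, 0xa2, 0x59, 0xb7, 0xb7, 0x8c, 0x4c]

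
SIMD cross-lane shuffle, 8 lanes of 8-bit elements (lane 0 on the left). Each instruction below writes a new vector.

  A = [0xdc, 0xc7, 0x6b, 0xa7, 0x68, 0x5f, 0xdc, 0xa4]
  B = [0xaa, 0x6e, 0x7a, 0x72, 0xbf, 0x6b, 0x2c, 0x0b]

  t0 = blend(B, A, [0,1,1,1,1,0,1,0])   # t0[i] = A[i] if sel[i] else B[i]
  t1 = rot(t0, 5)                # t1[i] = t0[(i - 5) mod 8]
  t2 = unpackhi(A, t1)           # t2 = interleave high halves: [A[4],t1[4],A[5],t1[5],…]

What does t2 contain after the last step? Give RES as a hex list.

  t0: aa c7 6b a7 68 6b dc 0b
  t1: a7 68 6b dc 0b aa c7 6b
  t2: 68 0b 5f aa dc c7 a4 6b

RES = [ 0x68  0x0b  0x5f  0xaa  0xdc  0xc7  0xa4  0x6b ]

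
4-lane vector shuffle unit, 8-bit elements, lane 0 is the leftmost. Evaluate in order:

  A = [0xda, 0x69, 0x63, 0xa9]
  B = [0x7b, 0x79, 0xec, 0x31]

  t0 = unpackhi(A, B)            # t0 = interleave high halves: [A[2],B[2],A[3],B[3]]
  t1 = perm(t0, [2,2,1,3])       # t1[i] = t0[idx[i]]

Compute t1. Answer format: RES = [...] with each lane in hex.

RES = [0xa9, 0xa9, 0xec, 0x31]

t0 = [0x63, 0xec, 0xa9, 0x31]
t1 = [0xa9, 0xa9, 0xec, 0x31]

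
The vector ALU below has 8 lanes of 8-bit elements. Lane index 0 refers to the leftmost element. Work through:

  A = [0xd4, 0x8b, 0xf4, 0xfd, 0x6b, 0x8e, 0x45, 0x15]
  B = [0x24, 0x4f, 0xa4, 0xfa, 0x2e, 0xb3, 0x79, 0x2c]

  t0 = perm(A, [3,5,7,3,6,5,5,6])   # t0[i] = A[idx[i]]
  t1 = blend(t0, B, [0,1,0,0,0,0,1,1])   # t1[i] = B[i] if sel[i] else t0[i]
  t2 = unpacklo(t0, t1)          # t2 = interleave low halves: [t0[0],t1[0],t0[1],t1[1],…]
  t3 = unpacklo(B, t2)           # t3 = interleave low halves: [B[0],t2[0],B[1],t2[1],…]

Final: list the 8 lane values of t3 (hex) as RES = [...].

  t0: fd 8e 15 fd 45 8e 8e 45
  t1: fd 4f 15 fd 45 8e 79 2c
  t2: fd fd 8e 4f 15 15 fd fd
  t3: 24 fd 4f fd a4 8e fa 4f

RES = [0x24, 0xfd, 0x4f, 0xfd, 0xa4, 0x8e, 0xfa, 0x4f]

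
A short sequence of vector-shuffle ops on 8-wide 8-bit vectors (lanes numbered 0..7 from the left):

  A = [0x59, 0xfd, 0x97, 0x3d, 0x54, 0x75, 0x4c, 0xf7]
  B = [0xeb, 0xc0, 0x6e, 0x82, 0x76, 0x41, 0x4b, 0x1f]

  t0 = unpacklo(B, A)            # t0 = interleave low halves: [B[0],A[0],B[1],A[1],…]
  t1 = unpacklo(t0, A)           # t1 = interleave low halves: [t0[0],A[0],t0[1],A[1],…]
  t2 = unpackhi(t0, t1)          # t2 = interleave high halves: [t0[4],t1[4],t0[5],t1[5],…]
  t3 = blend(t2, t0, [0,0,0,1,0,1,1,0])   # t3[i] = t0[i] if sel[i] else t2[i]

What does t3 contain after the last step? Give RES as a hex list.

t0 = [0xeb, 0x59, 0xc0, 0xfd, 0x6e, 0x97, 0x82, 0x3d]
t1 = [0xeb, 0x59, 0x59, 0xfd, 0xc0, 0x97, 0xfd, 0x3d]
t2 = [0x6e, 0xc0, 0x97, 0x97, 0x82, 0xfd, 0x3d, 0x3d]
t3 = [0x6e, 0xc0, 0x97, 0xfd, 0x82, 0x97, 0x82, 0x3d]

RES = [0x6e, 0xc0, 0x97, 0xfd, 0x82, 0x97, 0x82, 0x3d]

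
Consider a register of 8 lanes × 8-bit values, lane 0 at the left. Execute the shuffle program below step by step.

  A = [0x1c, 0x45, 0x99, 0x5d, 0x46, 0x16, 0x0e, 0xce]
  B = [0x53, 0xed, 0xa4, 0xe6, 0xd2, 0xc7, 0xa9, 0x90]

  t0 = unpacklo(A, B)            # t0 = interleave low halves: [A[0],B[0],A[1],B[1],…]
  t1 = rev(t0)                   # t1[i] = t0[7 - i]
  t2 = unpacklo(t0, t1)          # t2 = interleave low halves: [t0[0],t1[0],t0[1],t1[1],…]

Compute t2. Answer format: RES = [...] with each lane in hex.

RES = [ 0x1c  0xe6  0x53  0x5d  0x45  0xa4  0xed  0x99 ]

t0 = [0x1c, 0x53, 0x45, 0xed, 0x99, 0xa4, 0x5d, 0xe6]
t1 = [0xe6, 0x5d, 0xa4, 0x99, 0xed, 0x45, 0x53, 0x1c]
t2 = [0x1c, 0xe6, 0x53, 0x5d, 0x45, 0xa4, 0xed, 0x99]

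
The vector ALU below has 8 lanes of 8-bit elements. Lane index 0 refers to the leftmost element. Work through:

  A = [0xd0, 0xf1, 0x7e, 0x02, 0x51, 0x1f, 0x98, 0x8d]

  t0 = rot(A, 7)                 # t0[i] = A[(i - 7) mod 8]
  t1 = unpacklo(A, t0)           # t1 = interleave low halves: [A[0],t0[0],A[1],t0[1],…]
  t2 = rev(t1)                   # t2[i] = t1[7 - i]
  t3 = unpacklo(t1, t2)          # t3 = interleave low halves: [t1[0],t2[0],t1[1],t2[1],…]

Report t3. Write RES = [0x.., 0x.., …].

RES = [ 0xd0  0x51  0xf1  0x02  0xf1  0x02  0x7e  0x7e ]

  t0: f1 7e 02 51 1f 98 8d d0
  t1: d0 f1 f1 7e 7e 02 02 51
  t2: 51 02 02 7e 7e f1 f1 d0
  t3: d0 51 f1 02 f1 02 7e 7e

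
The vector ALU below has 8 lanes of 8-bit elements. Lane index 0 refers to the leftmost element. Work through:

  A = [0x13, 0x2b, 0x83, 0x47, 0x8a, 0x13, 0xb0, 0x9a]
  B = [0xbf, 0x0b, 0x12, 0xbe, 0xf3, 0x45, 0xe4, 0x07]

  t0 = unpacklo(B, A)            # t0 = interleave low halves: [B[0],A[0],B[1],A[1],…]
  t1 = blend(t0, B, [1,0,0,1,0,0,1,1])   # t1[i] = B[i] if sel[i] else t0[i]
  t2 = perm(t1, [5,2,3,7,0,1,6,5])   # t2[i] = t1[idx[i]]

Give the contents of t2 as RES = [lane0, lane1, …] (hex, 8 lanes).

RES = [0x83, 0x0b, 0xbe, 0x07, 0xbf, 0x13, 0xe4, 0x83]

  t0: bf 13 0b 2b 12 83 be 47
  t1: bf 13 0b be 12 83 e4 07
  t2: 83 0b be 07 bf 13 e4 83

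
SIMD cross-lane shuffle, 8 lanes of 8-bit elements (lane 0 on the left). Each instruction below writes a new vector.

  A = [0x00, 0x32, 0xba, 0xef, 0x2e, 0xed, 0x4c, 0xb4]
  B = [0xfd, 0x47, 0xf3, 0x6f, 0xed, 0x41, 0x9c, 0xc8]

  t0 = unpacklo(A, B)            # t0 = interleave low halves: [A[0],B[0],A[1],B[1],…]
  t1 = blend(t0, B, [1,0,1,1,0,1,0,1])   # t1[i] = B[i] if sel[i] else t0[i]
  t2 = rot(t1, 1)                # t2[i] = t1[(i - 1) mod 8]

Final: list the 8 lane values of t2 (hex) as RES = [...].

RES = [0xc8, 0xfd, 0xfd, 0xf3, 0x6f, 0xba, 0x41, 0xef]

→ t0 |00|fd|32|47|ba|f3|ef|6f|
→ t1 |fd|fd|f3|6f|ba|41|ef|c8|
→ t2 |c8|fd|fd|f3|6f|ba|41|ef|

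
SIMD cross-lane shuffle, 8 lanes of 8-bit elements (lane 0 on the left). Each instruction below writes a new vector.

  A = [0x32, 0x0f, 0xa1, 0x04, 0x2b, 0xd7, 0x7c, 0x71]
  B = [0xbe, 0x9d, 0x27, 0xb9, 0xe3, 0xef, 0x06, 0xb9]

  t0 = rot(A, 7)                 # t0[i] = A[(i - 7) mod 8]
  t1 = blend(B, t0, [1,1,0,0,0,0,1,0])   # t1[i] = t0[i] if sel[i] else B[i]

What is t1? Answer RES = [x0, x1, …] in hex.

RES = [0x0f, 0xa1, 0x27, 0xb9, 0xe3, 0xef, 0x71, 0xb9]

  t0: 0f a1 04 2b d7 7c 71 32
  t1: 0f a1 27 b9 e3 ef 71 b9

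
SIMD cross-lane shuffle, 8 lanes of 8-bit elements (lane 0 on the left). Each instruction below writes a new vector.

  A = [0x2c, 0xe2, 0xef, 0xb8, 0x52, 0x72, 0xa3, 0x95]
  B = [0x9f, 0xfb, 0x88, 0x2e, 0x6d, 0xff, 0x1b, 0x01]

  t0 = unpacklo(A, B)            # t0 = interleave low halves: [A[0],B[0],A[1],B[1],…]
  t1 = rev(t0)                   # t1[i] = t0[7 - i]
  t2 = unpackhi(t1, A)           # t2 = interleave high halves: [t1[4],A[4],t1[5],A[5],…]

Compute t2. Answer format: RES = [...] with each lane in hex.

RES = [ 0xfb  0x52  0xe2  0x72  0x9f  0xa3  0x2c  0x95 ]

  t0: 2c 9f e2 fb ef 88 b8 2e
  t1: 2e b8 88 ef fb e2 9f 2c
  t2: fb 52 e2 72 9f a3 2c 95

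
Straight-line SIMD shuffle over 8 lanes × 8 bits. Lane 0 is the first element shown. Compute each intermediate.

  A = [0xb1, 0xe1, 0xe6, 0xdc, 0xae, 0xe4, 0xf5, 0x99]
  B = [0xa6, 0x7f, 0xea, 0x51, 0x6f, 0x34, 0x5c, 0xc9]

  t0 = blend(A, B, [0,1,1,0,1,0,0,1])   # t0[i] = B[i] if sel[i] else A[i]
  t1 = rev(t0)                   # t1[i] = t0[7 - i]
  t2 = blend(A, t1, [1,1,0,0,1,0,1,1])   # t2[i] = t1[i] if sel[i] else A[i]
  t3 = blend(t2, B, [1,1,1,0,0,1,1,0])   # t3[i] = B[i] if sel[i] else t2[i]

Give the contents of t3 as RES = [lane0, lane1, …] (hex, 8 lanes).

RES = [0xa6, 0x7f, 0xea, 0xdc, 0xdc, 0x34, 0x5c, 0xb1]

t0 = [0xb1, 0x7f, 0xea, 0xdc, 0x6f, 0xe4, 0xf5, 0xc9]
t1 = [0xc9, 0xf5, 0xe4, 0x6f, 0xdc, 0xea, 0x7f, 0xb1]
t2 = [0xc9, 0xf5, 0xe6, 0xdc, 0xdc, 0xe4, 0x7f, 0xb1]
t3 = [0xa6, 0x7f, 0xea, 0xdc, 0xdc, 0x34, 0x5c, 0xb1]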